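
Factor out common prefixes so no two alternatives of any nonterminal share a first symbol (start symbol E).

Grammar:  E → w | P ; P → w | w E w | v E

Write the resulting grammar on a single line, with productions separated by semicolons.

P has alternatives sharing prefix 'w': factor to P → w P' with P' → ε | E w.

E → w | P; P → v E | w P'; P' → epsilon | E w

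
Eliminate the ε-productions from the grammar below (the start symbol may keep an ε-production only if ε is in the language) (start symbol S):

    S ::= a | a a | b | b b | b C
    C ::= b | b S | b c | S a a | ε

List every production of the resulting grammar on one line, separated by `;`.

The nullable symbols are {C}.
ε ∉ L(G), so no ε-production is kept.

S ::= a | a a | b | b b | b C; C ::= b | b S | b c | S a a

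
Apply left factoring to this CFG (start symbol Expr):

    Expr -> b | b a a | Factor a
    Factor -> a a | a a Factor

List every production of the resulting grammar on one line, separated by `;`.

Expr has alternatives sharing prefix 'b': factor to Expr → b Expr1 with Expr1 → ε | a a.
Factor has alternatives sharing prefix 'a a': factor to Factor → a a Factor1 with Factor1 → ε | Factor.

Expr -> Factor a | b Expr1; Factor -> a a Factor1; Expr1 -> ε | a a; Factor1 -> ε | Factor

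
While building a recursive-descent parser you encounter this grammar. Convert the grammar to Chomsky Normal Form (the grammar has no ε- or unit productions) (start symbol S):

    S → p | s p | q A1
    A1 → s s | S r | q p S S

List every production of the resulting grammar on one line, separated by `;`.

S → p | X1 X2 | X3 A1; A1 → X1 X1 | S X4 | X3 Y1; X1 → s; X2 → p; X3 → q; X4 → r; Y1 → X2 Y2; Y2 → S S

Introduce a nonterminal for each terminal appearing in a rule of length ≥ 2: X1 → s, X2 → p, X3 → q, X4 → r.
Binarize each right-hand side of length ≥ 3 by chaining fresh nonterminals (Y1, Y2, …): affected rules were A1 → X3 X2 S S.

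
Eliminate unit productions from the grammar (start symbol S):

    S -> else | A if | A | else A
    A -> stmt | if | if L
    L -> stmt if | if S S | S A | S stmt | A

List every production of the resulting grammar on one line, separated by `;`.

S -> else | A if | else A | stmt | if | if L; A -> stmt | if | if L; L -> stmt if | if S S | S A | S stmt | stmt | if | if L

Unit pairs: L ⇒* {A}; S ⇒* {A}.
For each unit pair (A, B), copy every non-unit production of B to A, then drop all unit productions.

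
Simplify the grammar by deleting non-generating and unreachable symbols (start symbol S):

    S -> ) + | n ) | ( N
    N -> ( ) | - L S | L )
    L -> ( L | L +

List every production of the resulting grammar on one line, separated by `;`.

S -> ) + | n ) | ( N; N -> ( )

Generating nonterminals: {N, S}.
Reachable from S after that: {N, S}.
Removed useless symbols: {L} and every production mentioning them.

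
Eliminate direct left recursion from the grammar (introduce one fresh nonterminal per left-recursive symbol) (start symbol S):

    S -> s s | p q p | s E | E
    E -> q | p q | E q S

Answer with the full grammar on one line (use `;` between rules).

S -> s s | p q p | s E | E; E -> q E' | p q E'; E' -> q S E' | ε

Directly left-recursive nonterminal: E.
For E: α = {q S}, β = {q, p q}. Rewrite as E → β E' and E' → α E' | ε.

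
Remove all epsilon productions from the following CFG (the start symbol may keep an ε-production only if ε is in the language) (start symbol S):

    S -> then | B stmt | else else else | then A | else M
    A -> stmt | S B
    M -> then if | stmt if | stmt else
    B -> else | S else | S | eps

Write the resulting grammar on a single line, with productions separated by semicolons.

Nullable nonterminals: {B}.
ε ∉ L(G), so no ε-production is kept.
For each production, add variants omitting each subset of nullable occurrences: S → B stmt gives B stmt | stmt. A → S B gives S B | S.

S -> then | B stmt | stmt | else else else | then A | else M; A -> stmt | S B | S; M -> then if | stmt if | stmt else; B -> else | S else | S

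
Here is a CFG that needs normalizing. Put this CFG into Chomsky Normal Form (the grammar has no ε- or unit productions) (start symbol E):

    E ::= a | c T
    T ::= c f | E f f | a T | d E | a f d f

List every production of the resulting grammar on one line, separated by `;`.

E ::= a | X1 T; T ::= X1 X2 | E Y1 | X3 T | X4 E | X3 Y2; X1 ::= c; X2 ::= f; X3 ::= a; X4 ::= d; Y1 ::= X2 X2; Y2 ::= X2 Y3; Y3 ::= X4 X2

Introduce a nonterminal for each terminal appearing in a rule of length ≥ 2: X1 → c, X2 → f, X3 → a, X4 → d.
Binarize each right-hand side of length ≥ 3 by chaining fresh nonterminals (Y1, Y2, …): affected rules were T → E X2 X2; T → X3 X2 X4 X2.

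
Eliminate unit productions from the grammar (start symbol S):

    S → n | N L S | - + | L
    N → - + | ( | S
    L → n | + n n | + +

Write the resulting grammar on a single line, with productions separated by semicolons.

S → n | + n n | + + | N L S | - +; N → n | + n n | + + | N L S | - + | (; L → n | + n n | + +

Unit pairs: N ⇒* {L, S}; S ⇒* {L}.
Replace each nonterminal's rules with the union of the non-unit rules of every nonterminal it unit-derives.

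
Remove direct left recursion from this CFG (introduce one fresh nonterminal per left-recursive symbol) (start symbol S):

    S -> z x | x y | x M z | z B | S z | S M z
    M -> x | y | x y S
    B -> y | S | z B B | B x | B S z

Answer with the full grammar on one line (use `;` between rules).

Left recursion appears on S, B.
For S: α = {z, M z}, β = {z x, x y, x M z, z B}. Rewrite as S → β S' and S' → α S' | ε.
For B: α = {x, S z}, β = {y, S, z B B}. Rewrite as B → β B' and B' → α B' | ε.

S -> z x S' | x y S' | x M z S' | z B S'; M -> x | y | x y S; B -> y B' | S B' | z B B B'; S' -> z S' | M z S' | ε; B' -> x B' | S z B' | ε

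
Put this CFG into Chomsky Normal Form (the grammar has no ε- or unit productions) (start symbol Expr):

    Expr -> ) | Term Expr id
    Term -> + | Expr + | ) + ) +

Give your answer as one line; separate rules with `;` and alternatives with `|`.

Expr -> ) | Term Y1; Term -> + | Expr X2 | X3 Y2; X1 -> id; X2 -> +; X3 -> ); Y1 -> Expr X1; Y2 -> X2 Y3; Y3 -> X3 X2

Introduce a nonterminal for each terminal appearing in a rule of length ≥ 2: X1 → id, X2 → +, X3 → ).
Binarize each right-hand side of length ≥ 3 by chaining fresh nonterminals (Y1, Y2, …): affected rules were Expr → Term Expr X1; Term → X3 X2 X3 X2.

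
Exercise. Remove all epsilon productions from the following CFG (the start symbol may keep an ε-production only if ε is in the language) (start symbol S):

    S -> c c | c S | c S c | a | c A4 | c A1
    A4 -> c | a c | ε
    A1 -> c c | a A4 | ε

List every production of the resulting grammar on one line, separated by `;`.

Nullable set = {A1, A4}.
ε ∉ L(G), so no ε-production is kept.
Expand every rule over subsets of its nullable positions: S → c A4 gives c A4 | c. A1 → a A4 gives a A4 | a.

S -> c c | c S | c S c | a | c A4 | c | c A1; A4 -> c | a c; A1 -> c c | a A4 | a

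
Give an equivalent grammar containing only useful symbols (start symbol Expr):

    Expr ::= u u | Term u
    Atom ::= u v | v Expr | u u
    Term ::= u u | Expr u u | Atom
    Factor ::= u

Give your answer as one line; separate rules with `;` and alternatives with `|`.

Generating nonterminals: {Atom, Expr, Factor, Term}.
Reachable from Expr after that: {Atom, Expr, Term}.
Removed useless symbols: {Factor} and every production mentioning them.

Expr ::= u u | Term u; Atom ::= u v | v Expr | u u; Term ::= u u | Expr u u | Atom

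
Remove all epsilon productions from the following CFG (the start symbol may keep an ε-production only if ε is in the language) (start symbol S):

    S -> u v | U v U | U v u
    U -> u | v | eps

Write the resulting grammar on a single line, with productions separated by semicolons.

Nullable nonterminals: {U}.
ε ∉ L(G), so no ε-production is kept.
Expand every rule over subsets of its nullable positions: S → U v U gives U v U | U v | v U | v. S → U v u gives U v u | v u.

S -> u v | U v U | U v | v U | v | U v u | v u; U -> u | v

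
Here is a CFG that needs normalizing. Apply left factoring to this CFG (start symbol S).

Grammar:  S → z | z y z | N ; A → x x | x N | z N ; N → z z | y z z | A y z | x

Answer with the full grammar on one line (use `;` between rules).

S → N | z S'; A → z N | x A'; N → z z | y z z | A y z | x; S' → ε | y z; A' → x | N

S has alternatives sharing prefix 'z': factor to S → z S' with S' → ε | y z.
A has alternatives sharing prefix 'x': factor to A → x A' with A' → x | N.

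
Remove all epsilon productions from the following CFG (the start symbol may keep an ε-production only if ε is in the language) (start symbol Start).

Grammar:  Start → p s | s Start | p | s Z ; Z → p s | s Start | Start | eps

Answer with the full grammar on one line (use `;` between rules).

The nullable symbols are {Z}.
ε ∉ L(G), so no ε-production is kept.
For each production, add variants omitting each subset of nullable occurrences: Start → s Z gives s Z | s.

Start → p s | s Start | p | s Z | s; Z → p s | s Start | Start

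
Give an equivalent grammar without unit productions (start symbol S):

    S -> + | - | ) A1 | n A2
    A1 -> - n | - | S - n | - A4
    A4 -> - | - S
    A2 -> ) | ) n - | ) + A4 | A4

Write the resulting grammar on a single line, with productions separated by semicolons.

Unit pairs: A2 ⇒* {A4}.
Replace each nonterminal's rules with the union of the non-unit rules of every nonterminal it unit-derives.

S -> + | - | ) A1 | n A2; A1 -> - n | - | S - n | - A4; A4 -> - | - S; A2 -> - | - S | ) | ) n - | ) + A4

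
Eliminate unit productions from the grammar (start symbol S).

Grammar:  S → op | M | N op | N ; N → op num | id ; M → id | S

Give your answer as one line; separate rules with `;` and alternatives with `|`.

Unit pairs: M ⇒* {N, S}; S ⇒* {M, N}.
For each unit pair (A, B), copy every non-unit production of B to A, then drop all unit productions.

S → op | N op | op num | id; N → op num | id; M → op | N op | op num | id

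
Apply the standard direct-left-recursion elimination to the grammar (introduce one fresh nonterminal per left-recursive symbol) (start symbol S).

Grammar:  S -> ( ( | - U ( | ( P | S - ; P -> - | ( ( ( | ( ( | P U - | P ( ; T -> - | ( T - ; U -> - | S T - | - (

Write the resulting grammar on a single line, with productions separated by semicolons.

S -> ( ( S' | - U ( S' | ( P S'; P -> - P' | ( ( ( P' | ( ( P'; T -> - | ( T -; U -> - | S T - | - (; S' -> - S' | eps; P' -> U - P' | ( P' | eps

S, P are directly left-recursive.
For S: α = {-}, β = {( (, - U (, ( P}. Rewrite as S → β S' and S' → α S' | ε.
For P: α = {U -, (}, β = {-, ( ( (, ( (}. Rewrite as P → β P' and P' → α P' | ε.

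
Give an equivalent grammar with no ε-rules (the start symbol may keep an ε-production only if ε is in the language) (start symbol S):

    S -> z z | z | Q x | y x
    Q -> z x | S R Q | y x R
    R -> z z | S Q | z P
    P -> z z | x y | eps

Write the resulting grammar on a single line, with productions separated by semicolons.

Nullable nonterminals: {P}.
ε ∉ L(G), so no ε-production is kept.
For each production, add variants omitting each subset of nullable occurrences: R → z P gives z P | z.

S -> z z | z | Q x | y x; Q -> z x | S R Q | y x R; R -> z z | S Q | z P | z; P -> z z | x y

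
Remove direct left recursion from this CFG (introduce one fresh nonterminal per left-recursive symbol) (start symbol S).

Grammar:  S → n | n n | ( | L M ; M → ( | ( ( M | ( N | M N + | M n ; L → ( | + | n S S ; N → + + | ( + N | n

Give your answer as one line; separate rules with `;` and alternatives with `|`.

S → n | n n | ( | L M; M → ( M' | ( ( M M' | ( N M'; L → ( | + | n S S; N → + + | ( + N | n; M' → N + M' | n M' | ε

M is directly left-recursive.
For M: α = {N +, n}, β = {(, ( ( M, ( N}. Rewrite as M → β M' and M' → α M' | ε.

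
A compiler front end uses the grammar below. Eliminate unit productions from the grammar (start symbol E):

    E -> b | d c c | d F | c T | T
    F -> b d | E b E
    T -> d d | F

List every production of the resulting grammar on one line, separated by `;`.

E -> b | d c c | d F | c T | b d | E b E | d d; F -> b d | E b E; T -> b d | E b E | d d

Unit pairs: E ⇒* {F, T}; T ⇒* {F}.
Replace each nonterminal's rules with the union of the non-unit rules of every nonterminal it unit-derives.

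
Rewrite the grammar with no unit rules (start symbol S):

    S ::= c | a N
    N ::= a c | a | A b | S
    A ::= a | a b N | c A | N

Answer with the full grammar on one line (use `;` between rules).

Unit pairs: A ⇒* {N, S}; N ⇒* {S}.
Replace each nonterminal's rules with the union of the non-unit rules of every nonterminal it unit-derives.

S ::= c | a N; N ::= c | a N | a c | a | A b; A ::= c | a N | a c | a | A b | a b N | c A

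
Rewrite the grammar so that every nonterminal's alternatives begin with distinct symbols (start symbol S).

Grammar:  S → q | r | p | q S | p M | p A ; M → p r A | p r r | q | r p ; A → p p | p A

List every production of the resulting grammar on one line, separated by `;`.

S has alternatives sharing prefix 'p': factor to S → p S' with S' → ε | M | A.
S has alternatives sharing prefix 'q': factor to S → q S'' with S'' → ε | S.
M has alternatives sharing prefix 'p r': factor to M → p r M' with M' → A | r.
A has alternatives sharing prefix 'p': factor to A → p A' with A' → p | A.

S → r | p S' | q S''; M → q | r p | p r M'; A → p A'; S' → epsilon | M | A; S'' → epsilon | S; M' → A | r; A' → p | A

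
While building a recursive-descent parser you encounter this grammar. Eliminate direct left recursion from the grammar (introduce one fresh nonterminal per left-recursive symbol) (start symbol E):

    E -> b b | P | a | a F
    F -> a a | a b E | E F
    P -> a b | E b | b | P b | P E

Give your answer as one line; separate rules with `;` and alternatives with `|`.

P is directly left-recursive.
For P: α = {b, E}, β = {a b, E b, b}. Rewrite as P → β P' and P' → α P' | ε.

E -> b b | P | a | a F; F -> a a | a b E | E F; P -> a b P' | E b P' | b P'; P' -> b P' | E P' | ε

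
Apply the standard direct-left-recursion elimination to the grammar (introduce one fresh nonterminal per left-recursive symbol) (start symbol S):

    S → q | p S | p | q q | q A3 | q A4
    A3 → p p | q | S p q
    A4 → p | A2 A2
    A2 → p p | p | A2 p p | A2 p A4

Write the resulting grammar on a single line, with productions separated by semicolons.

A2 is directly left-recursive.
For A2: α = {p p, p A4}, β = {p p, p}. Rewrite as A2 → β A2' and A2' → α A2' | ε.

S → q | p S | p | q q | q A3 | q A4; A3 → p p | q | S p q; A4 → p | A2 A2; A2 → p p A2' | p A2'; A2' → p p A2' | p A4 A2' | ε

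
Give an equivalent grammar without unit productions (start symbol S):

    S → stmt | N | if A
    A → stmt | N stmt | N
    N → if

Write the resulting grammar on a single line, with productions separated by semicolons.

S → stmt | if A | if; A → if | stmt | N stmt; N → if

Unit pairs: A ⇒* {N}; S ⇒* {N}.
For every A with A ⇒* B via unit rules, add B's non-unit alternatives to A; then delete every rule of the form X → Y.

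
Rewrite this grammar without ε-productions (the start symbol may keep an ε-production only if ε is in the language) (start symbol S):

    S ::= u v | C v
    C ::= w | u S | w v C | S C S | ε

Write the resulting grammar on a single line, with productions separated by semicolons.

The nullable symbols are {C}.
ε ∉ L(G), so no ε-production is kept.
Expand every rule over subsets of its nullable positions: S → C v gives C v | v. C → w v C gives w v C | w v. C → S C S gives S C S | S S.

S ::= u v | C v | v; C ::= w | u S | w v C | w v | S C S | S S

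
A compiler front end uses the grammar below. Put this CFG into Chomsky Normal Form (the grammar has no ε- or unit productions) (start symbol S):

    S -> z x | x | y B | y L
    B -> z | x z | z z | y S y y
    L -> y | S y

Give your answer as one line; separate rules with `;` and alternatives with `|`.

S -> X1 X2 | x | X3 B | X3 L; B -> z | X2 X1 | X1 X1 | X3 Y1; L -> y | S X3; X1 -> z; X2 -> x; X3 -> y; Y1 -> S Y2; Y2 -> X3 X3

Introduce a nonterminal for each terminal appearing in a rule of length ≥ 2: X1 → z, X2 → x, X3 → y.
Binarize each right-hand side of length ≥ 3 by chaining fresh nonterminals (Y1, Y2, …): affected rules were B → X3 S X3 X3.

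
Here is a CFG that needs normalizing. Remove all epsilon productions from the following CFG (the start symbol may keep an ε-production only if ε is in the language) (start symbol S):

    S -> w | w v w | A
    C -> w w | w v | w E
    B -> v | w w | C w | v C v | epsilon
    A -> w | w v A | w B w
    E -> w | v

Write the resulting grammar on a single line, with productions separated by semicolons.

S -> w | w v w | A; C -> w w | w v | w E; B -> v | w w | C w | v C v; A -> w | w v A | w B w | w w; E -> w | v

The nullable symbols are {B}.
ε ∉ L(G), so no ε-production is kept.
Expand every rule over subsets of its nullable positions: A → w B w gives w B w | w w.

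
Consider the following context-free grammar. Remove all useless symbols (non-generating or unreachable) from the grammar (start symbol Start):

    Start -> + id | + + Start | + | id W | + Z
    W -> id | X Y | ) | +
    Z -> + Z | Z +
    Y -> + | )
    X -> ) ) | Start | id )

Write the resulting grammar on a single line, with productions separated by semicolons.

Start -> + id | + + Start | + | id W; W -> id | X Y | ) | +; Y -> + | ); X -> ) ) | Start | id )

Generating nonterminals: {Start, W, X, Y}.
Reachable from Start after that: {Start, W, X, Y}.
Removed useless symbols: {Z} and every production mentioning them.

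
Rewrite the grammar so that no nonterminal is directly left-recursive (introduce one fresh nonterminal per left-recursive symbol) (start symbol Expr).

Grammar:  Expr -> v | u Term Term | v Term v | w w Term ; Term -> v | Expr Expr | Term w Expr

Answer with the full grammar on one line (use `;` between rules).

Term is directly left-recursive.
For Term: α = {w Expr}, β = {v, Expr Expr}. Rewrite as Term → β Term1 and Term1 → α Term1 | ε.

Expr -> v | u Term Term | v Term v | w w Term; Term -> v Term1 | Expr Expr Term1; Term1 -> w Expr Term1 | ε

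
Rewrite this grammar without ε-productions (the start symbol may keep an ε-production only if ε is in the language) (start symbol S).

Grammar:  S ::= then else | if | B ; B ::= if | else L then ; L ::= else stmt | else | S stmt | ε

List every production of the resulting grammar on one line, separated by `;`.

Nullable set = {L}.
ε ∉ L(G), so no ε-production is kept.
Add the nullable-subset variants: B → else L then gives else L then | else then.

S ::= then else | if | B; B ::= if | else L then | else then; L ::= else stmt | else | S stmt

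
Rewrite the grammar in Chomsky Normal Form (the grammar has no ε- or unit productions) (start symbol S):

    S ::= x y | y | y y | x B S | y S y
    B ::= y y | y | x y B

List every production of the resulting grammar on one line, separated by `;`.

Introduce a nonterminal for each terminal appearing in a rule of length ≥ 2: X1 → x, X2 → y.
Binarize each right-hand side of length ≥ 3 by chaining fresh nonterminals (Y1, Y2, …): affected rules were S → X1 B S; S → X2 S X2; B → X1 X2 B.

S ::= X1 X2 | y | X2 X2 | X1 Y1 | X2 Y2; B ::= X2 X2 | y | X1 Y3; X1 ::= x; X2 ::= y; Y1 ::= B S; Y2 ::= S X2; Y3 ::= X2 B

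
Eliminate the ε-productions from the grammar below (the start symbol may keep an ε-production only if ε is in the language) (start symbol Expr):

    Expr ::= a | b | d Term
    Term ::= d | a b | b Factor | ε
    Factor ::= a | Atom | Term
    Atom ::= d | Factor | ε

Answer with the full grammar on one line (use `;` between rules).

Nullable nonterminals: {Atom, Factor, Term}.
ε ∉ L(G), so no ε-production is kept.
For each production, add variants omitting each subset of nullable occurrences: Expr → d Term gives d Term | d. Term → b Factor gives b Factor | b.

Expr ::= a | b | d Term | d; Term ::= d | a b | b Factor | b; Factor ::= a | Atom | Term; Atom ::= d | Factor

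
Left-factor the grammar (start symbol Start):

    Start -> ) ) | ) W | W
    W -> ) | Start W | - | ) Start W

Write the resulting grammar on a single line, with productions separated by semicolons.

Start -> W | ) Start1; W -> Start W | - | ) W1; Start1 -> ) | W; W1 -> ε | Start W

Start has alternatives sharing prefix ')': factor to Start → ) Start1 with Start1 → ) | W.
W has alternatives sharing prefix ')': factor to W → ) W1 with W1 → ε | Start W.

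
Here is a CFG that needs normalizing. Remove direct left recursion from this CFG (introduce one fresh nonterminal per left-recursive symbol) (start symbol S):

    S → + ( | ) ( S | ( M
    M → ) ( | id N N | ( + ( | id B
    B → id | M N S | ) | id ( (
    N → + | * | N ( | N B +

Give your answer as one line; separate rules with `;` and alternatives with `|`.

Directly left-recursive nonterminal: N.
For N: α = {(, B +}, β = {+, *}. Rewrite as N → β N' and N' → α N' | ε.

S → + ( | ) ( S | ( M; M → ) ( | id N N | ( + ( | id B; B → id | M N S | ) | id ( (; N → + N' | * N'; N' → ( N' | B + N' | eps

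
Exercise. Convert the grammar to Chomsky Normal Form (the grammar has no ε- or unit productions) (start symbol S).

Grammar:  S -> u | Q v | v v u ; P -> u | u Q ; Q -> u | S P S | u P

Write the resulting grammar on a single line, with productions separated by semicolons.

Introduce a nonterminal for each terminal appearing in a rule of length ≥ 2: X1 → v, X2 → u.
Binarize each right-hand side of length ≥ 3 by chaining fresh nonterminals (Y1, Y2, …): affected rules were S → X1 X1 X2; Q → S P S.

S -> u | Q X1 | X1 Y1; P -> u | X2 Q; Q -> u | S Y2 | X2 P; X1 -> v; X2 -> u; Y1 -> X1 X2; Y2 -> P S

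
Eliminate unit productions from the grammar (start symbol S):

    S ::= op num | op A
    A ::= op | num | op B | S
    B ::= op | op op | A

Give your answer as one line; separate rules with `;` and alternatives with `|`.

S ::= op num | op A; A ::= op num | op A | op | num | op B; B ::= op | op op | op num | op A | num | op B

Unit pairs: A ⇒* {S}; B ⇒* {A, S}.
For each unit pair (A, B), copy every non-unit production of B to A, then drop all unit productions.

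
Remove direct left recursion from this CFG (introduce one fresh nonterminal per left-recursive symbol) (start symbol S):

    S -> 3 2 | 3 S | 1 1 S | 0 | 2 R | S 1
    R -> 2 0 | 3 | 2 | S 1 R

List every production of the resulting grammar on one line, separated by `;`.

S -> 3 2 S' | 3 S S' | 1 1 S S' | 0 S' | 2 R S'; R -> 2 0 | 3 | 2 | S 1 R; S' -> 1 S' | ε

Left recursion appears on S.
For S: α = {1}, β = {3 2, 3 S, 1 1 S, 0, 2 R}. Rewrite as S → β S' and S' → α S' | ε.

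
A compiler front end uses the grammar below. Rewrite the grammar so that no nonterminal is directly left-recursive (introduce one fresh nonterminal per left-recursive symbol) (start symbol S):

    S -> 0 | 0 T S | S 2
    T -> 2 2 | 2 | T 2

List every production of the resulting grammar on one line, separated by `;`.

Left recursion appears on S, T.
For S: α = {2}, β = {0, 0 T S}. Rewrite as S → β S' and S' → α S' | ε.
For T: α = {2}, β = {2 2, 2}. Rewrite as T → β T' and T' → α T' | ε.

S -> 0 S' | 0 T S S'; T -> 2 2 T' | 2 T'; S' -> 2 S' | ε; T' -> 2 T' | ε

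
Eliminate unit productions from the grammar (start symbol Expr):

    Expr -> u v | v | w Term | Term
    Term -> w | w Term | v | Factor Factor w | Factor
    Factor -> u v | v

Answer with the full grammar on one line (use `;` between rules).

Unit pairs: Expr ⇒* {Factor, Term}; Term ⇒* {Factor}.
For each unit pair (A, B), copy every non-unit production of B to A, then drop all unit productions.

Expr -> w | w Term | v | Factor Factor w | u v; Term -> w | w Term | v | Factor Factor w | u v; Factor -> u v | v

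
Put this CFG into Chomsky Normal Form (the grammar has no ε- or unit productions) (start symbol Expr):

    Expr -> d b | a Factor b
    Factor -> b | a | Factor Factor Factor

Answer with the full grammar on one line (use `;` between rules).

Introduce a nonterminal for each terminal appearing in a rule of length ≥ 2: X1 → d, X2 → b, X3 → a.
Binarize each right-hand side of length ≥ 3 by chaining fresh nonterminals (Y1, Y2, …): affected rules were Expr → X3 Factor X2; Factor → Factor Factor Factor.

Expr -> X1 X2 | X3 Y1; Factor -> b | a | Factor Y2; X1 -> d; X2 -> b; X3 -> a; Y1 -> Factor X2; Y2 -> Factor Factor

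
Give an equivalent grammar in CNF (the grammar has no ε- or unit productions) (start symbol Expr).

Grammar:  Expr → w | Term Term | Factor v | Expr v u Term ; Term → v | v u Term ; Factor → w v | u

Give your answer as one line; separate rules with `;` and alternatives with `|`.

Expr → w | Term Term | Factor X1 | Expr Y1; Term → v | X1 Y3; Factor → X3 X1 | u; X1 → v; X2 → u; X3 → w; Y1 → X1 Y2; Y2 → X2 Term; Y3 → X2 Term

Introduce a nonterminal for each terminal appearing in a rule of length ≥ 2: X1 → v, X2 → u, X3 → w.
Binarize each right-hand side of length ≥ 3 by chaining fresh nonterminals (Y1, Y2, …): affected rules were Expr → Expr X1 X2 Term; Term → X1 X2 Term.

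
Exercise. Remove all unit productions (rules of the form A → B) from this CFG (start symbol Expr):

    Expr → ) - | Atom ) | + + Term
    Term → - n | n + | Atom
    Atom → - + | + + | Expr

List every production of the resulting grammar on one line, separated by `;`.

Expr → ) - | Atom ) | + + Term; Term → - n | n + | - + | + + | ) - | Atom ) | + + Term; Atom → - + | + + | ) - | Atom ) | + + Term

Unit pairs: Atom ⇒* {Expr}; Term ⇒* {Atom, Expr}.
Replace each nonterminal's rules with the union of the non-unit rules of every nonterminal it unit-derives.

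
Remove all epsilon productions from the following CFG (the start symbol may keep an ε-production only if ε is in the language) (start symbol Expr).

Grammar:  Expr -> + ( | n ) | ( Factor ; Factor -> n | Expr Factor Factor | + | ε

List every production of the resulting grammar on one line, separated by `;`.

Nullable set = {Factor}.
ε ∉ L(G), so no ε-production is kept.
For each production, add variants omitting each subset of nullable occurrences: Expr → ( Factor gives ( Factor | (. Factor → Expr Factor Factor gives Expr Factor Factor | Expr Factor | Expr.

Expr -> + ( | n ) | ( Factor | (; Factor -> n | Expr Factor Factor | Expr Factor | Expr | +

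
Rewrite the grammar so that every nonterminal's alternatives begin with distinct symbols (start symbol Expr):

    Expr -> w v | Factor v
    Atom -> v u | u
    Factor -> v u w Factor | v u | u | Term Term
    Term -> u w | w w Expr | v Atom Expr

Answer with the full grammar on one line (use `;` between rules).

Expr -> w v | Factor v; Atom -> v u | u; Factor -> u | Term Term | v u Factor1; Term -> u w | w w Expr | v Atom Expr; Factor1 -> w Factor | ε

Factor has alternatives sharing prefix 'v u': factor to Factor → v u Factor1 with Factor1 → w Factor | ε.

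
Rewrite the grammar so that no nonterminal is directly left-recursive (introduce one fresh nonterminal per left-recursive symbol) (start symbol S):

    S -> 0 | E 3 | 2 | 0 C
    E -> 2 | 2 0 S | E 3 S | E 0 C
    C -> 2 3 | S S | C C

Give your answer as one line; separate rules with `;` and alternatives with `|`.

Left recursion appears on E, C.
For E: α = {3 S, 0 C}, β = {2, 2 0 S}. Rewrite as E → β E' and E' → α E' | ε.
For C: α = {C}, β = {2 3, S S}. Rewrite as C → β C' and C' → α C' | ε.

S -> 0 | E 3 | 2 | 0 C; E -> 2 E' | 2 0 S E'; C -> 2 3 C' | S S C'; E' -> 3 S E' | 0 C E' | ε; C' -> C C' | ε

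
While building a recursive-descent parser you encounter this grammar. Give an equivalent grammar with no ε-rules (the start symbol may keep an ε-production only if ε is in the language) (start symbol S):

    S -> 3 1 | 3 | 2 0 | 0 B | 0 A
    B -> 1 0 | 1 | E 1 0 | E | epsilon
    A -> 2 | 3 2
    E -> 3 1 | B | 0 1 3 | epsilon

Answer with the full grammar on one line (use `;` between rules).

Nullable set = {B, E}.
ε ∉ L(G), so no ε-production is kept.
Add the nullable-subset variants: S → 0 B gives 0 B | 0.

S -> 3 1 | 3 | 2 0 | 0 B | 0 | 0 A; B -> 1 0 | 1 | E 1 0 | E; A -> 2 | 3 2; E -> 3 1 | B | 0 1 3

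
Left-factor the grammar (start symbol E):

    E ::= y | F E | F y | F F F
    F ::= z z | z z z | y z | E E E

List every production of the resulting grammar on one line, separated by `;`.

E has alternatives sharing prefix 'F': factor to E → F E' with E' → E | y | F F.
F has alternatives sharing prefix 'z z': factor to F → z z F' with F' → ε | z.

E ::= y | F E'; F ::= y z | E E E | z z F'; E' ::= E | y | F F; F' ::= epsilon | z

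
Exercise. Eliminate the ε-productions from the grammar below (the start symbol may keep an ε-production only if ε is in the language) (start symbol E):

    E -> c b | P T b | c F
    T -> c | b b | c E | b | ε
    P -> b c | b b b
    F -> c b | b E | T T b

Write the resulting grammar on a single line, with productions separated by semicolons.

Nullable nonterminals: {T}.
ε ∉ L(G), so no ε-production is kept.
For each production, add variants omitting each subset of nullable occurrences: E → P T b gives P T b | P b. F → T T b gives T T b | T b | b.

E -> c b | P T b | P b | c F; T -> c | b b | c E | b; P -> b c | b b b; F -> c b | b E | T T b | T b | b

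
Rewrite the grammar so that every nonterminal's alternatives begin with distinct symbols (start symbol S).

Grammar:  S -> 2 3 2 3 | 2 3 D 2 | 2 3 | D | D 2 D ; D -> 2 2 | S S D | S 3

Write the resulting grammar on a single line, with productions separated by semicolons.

S -> 2 3 S' | D S''; D -> 2 2 | S D'; S' -> 2 3 | D 2 | ε; S'' -> ε | 2 D; D' -> S D | 3

S has alternatives sharing prefix '2 3': factor to S → 2 3 S' with S' → 2 3 | D 2 | ε.
S has alternatives sharing prefix 'D': factor to S → D S'' with S'' → ε | 2 D.
D has alternatives sharing prefix 'S': factor to D → S D' with D' → S D | 3.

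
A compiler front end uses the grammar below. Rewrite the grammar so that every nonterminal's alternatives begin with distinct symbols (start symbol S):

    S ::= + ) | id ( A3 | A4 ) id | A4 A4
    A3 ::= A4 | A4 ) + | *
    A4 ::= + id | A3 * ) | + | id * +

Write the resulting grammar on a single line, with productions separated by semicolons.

S ::= + ) | id ( A3 | A4 S'; A3 ::= * | A4 A3'; A4 ::= A3 * ) | id * + | + A4'; S' ::= ) id | A4; A3' ::= ε | ) +; A4' ::= id | ε

S has alternatives sharing prefix 'A4': factor to S → A4 S' with S' → ) id | A4.
A3 has alternatives sharing prefix 'A4': factor to A3 → A4 A3' with A3' → ε | ) +.
A4 has alternatives sharing prefix '+': factor to A4 → + A4' with A4' → id | ε.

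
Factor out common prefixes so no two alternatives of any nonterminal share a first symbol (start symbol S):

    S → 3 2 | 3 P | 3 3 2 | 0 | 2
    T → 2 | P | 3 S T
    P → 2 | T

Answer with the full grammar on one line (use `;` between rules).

S → 0 | 2 | 3 S'; T → 2 | P | 3 S T; P → 2 | T; S' → 2 | P | 3 2

S has alternatives sharing prefix '3': factor to S → 3 S' with S' → 2 | P | 3 2.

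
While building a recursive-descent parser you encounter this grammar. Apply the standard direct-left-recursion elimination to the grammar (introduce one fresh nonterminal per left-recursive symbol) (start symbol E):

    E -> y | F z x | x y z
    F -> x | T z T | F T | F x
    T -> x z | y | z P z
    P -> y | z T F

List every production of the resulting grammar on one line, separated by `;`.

F is directly left-recursive.
For F: α = {T, x}, β = {x, T z T}. Rewrite as F → β F' and F' → α F' | ε.

E -> y | F z x | x y z; F -> x F' | T z T F'; T -> x z | y | z P z; P -> y | z T F; F' -> T F' | x F' | ε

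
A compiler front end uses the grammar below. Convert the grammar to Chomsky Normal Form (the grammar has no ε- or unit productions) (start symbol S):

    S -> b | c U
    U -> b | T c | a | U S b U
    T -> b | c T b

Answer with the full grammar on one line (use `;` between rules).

Introduce a nonterminal for each terminal appearing in a rule of length ≥ 2: X1 → c, X2 → b.
Binarize each right-hand side of length ≥ 3 by chaining fresh nonterminals (Y1, Y2, …): affected rules were U → U S X2 U; T → X1 T X2.

S -> b | X1 U; U -> b | T X1 | a | U Y1; T -> b | X1 Y3; X1 -> c; X2 -> b; Y1 -> S Y2; Y2 -> X2 U; Y3 -> T X2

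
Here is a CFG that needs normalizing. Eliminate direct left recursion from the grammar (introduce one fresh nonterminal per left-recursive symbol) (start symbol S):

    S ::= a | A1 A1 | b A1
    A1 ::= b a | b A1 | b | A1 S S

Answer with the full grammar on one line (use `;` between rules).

Left recursion appears on A1.
For A1: α = {S S}, β = {b a, b A1, b}. Rewrite as A1 → β A1' and A1' → α A1' | ε.

S ::= a | A1 A1 | b A1; A1 ::= b a A1' | b A1 A1' | b A1'; A1' ::= S S A1' | ε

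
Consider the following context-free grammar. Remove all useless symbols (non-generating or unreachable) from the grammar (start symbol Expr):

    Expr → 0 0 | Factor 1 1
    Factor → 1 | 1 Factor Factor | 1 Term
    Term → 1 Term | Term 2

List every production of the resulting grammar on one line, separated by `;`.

Generating nonterminals: {Expr, Factor}.
Reachable from Expr after that: {Expr, Factor}.
Removed useless symbols: {Term} and every production mentioning them.

Expr → 0 0 | Factor 1 1; Factor → 1 | 1 Factor Factor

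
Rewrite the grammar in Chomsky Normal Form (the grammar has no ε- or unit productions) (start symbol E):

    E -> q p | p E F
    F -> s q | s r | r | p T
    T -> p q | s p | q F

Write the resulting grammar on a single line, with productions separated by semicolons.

E -> X1 X2 | X2 Y1; F -> X3 X1 | X3 X4 | r | X2 T; T -> X2 X1 | X3 X2 | X1 F; X1 -> q; X2 -> p; X3 -> s; X4 -> r; Y1 -> E F

Introduce a nonterminal for each terminal appearing in a rule of length ≥ 2: X1 → q, X2 → p, X3 → s, X4 → r.
Binarize each right-hand side of length ≥ 3 by chaining fresh nonterminals (Y1, Y2, …): affected rules were E → X2 E F.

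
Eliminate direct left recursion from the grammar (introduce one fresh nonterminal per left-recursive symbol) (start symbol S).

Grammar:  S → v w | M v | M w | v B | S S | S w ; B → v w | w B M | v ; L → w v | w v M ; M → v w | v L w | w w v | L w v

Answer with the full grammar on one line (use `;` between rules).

Left recursion appears on S.
For S: α = {S, w}, β = {v w, M v, M w, v B}. Rewrite as S → β S' and S' → α S' | ε.

S → v w S' | M v S' | M w S' | v B S'; B → v w | w B M | v; L → w v | w v M; M → v w | v L w | w w v | L w v; S' → S S' | w S' | ε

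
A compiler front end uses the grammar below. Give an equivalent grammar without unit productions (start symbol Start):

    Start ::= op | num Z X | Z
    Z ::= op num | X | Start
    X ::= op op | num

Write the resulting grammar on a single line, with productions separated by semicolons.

Unit pairs: Start ⇒* {X, Z}; Z ⇒* {Start, X}.
For each unit pair (A, B), copy every non-unit production of B to A, then drop all unit productions.

Start ::= op num | op | num Z X | op op | num; Z ::= op num | op | num Z X | op op | num; X ::= op op | num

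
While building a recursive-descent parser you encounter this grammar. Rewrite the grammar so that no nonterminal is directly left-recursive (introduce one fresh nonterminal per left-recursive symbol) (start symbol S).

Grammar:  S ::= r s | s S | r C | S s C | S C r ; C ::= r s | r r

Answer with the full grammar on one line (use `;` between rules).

S ::= r s S' | s S S' | r C S'; C ::= r s | r r; S' ::= s C S' | C r S' | ε

Directly left-recursive nonterminal: S.
For S: α = {s C, C r}, β = {r s, s S, r C}. Rewrite as S → β S' and S' → α S' | ε.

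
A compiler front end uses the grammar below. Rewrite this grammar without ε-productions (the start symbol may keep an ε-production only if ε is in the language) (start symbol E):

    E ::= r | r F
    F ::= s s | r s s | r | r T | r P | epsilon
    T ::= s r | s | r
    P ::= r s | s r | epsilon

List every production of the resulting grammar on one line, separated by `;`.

E ::= r | r F; F ::= s s | r s s | r | r T | r P; T ::= s r | s | r; P ::= r s | s r

Nullable set = {F, P}.
ε ∉ L(G), so no ε-production is kept.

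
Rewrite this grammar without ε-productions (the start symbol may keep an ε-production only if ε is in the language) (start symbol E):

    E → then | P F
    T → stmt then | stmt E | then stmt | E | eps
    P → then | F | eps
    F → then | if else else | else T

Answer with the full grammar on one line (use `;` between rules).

E → then | P F | F; T → stmt then | stmt E | then stmt | E; P → then | F; F → then | if else else | else T | else

The nullable symbols are {P, T}.
ε ∉ L(G), so no ε-production is kept.
Expand every rule over subsets of its nullable positions: E → P F gives P F | F. F → else T gives else T | else.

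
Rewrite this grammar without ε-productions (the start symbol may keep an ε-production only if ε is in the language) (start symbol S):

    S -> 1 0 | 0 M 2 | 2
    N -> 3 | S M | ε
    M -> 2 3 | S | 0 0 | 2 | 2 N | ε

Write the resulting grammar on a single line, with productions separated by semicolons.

S -> 1 0 | 0 M 2 | 0 2 | 2; N -> 3 | S M | S; M -> 2 3 | S | 0 0 | 2 | 2 N

Nullable nonterminals: {M, N}.
ε ∉ L(G), so no ε-production is kept.
Expand every rule over subsets of its nullable positions: S → 0 M 2 gives 0 M 2 | 0 2. N → S M gives S M | S.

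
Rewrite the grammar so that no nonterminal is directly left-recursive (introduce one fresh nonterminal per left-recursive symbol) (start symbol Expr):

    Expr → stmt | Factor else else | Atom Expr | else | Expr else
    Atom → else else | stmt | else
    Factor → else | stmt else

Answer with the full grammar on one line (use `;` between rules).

Expr → stmt Expr1 | Factor else else Expr1 | Atom Expr Expr1 | else Expr1; Atom → else else | stmt | else; Factor → else | stmt else; Expr1 → else Expr1 | ε

Directly left-recursive nonterminal: Expr.
For Expr: α = {else}, β = {stmt, Factor else else, Atom Expr, else}. Rewrite as Expr → β Expr1 and Expr1 → α Expr1 | ε.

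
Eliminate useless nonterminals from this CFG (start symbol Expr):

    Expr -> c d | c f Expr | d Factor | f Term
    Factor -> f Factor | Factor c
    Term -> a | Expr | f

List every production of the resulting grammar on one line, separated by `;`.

Generating nonterminals: {Expr, Term}.
Reachable from Expr after that: {Expr, Term}.
Removed useless symbols: {Factor} and every production mentioning them.

Expr -> c d | c f Expr | f Term; Term -> a | Expr | f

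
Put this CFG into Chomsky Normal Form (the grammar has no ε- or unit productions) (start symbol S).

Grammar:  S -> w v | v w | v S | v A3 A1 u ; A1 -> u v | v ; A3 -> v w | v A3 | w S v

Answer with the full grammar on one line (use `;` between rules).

Introduce a nonterminal for each terminal appearing in a rule of length ≥ 2: X1 → w, X2 → v, X3 → u.
Binarize each right-hand side of length ≥ 3 by chaining fresh nonterminals (Y1, Y2, …): affected rules were S → X2 A3 A1 X3; A3 → X1 S X2.

S -> X1 X2 | X2 X1 | X2 S | X2 Y1; A1 -> X3 X2 | v; A3 -> X2 X1 | X2 A3 | X1 Y3; X1 -> w; X2 -> v; X3 -> u; Y1 -> A3 Y2; Y2 -> A1 X3; Y3 -> S X2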